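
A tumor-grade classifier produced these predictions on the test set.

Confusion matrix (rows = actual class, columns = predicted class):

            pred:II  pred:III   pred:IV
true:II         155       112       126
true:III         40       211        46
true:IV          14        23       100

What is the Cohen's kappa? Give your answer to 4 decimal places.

0.3535

Observed agreement pₒ = trace/N = 466/827 = 0.56348
Expected agreement pₑ = Σ (rowᵢ·colᵢ)/N² = (393·209 + 297·346 + 137·272)/827² = 0.32483
κ = (pₒ − pₑ)/(1 − pₑ) = (0.56348 − 0.32483)/(1 − 0.32483) = 0.3535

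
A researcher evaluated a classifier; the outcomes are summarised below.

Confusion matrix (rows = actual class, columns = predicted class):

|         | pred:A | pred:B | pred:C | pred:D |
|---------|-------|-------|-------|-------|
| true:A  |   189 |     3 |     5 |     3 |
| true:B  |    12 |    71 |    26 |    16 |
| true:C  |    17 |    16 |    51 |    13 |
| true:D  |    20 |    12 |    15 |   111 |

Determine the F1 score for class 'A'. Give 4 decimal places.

0.8630

F1 score = 2·TP/(2·TP+FP+FN).
A: TP=189, FP=12+17+20=49, FN=3+5+3=11 → 378/438 = 0.86301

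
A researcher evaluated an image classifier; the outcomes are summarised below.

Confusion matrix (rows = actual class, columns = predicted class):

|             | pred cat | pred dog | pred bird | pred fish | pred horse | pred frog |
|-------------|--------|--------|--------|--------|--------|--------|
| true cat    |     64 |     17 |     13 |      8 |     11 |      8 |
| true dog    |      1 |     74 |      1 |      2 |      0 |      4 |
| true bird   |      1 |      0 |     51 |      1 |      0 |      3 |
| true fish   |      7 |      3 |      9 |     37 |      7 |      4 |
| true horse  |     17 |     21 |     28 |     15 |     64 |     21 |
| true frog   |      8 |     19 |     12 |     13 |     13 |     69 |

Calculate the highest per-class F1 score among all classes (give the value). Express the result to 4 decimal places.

Per-class F1 score (2·TP/(2·TP+FP+FN)):
  cat: TP=64, FP=1+1+7+17+8=34, FN=17+13+8+11+8=57 → 128/219 = 0.58447
  dog: TP=74, FP=17+0+3+21+19=60, FN=1+1+2+0+4=8 → 148/216 = 0.68519
  bird: TP=51, FP=13+1+9+28+12=63, FN=1+0+1+0+3=5 → 102/170 = 0.60000
  fish: TP=37, FP=8+2+1+15+13=39, FN=7+3+9+7+4=30 → 74/143 = 0.51748
  horse: TP=64, FP=11+0+0+7+13=31, FN=17+21+28+15+21=102 → 128/261 = 0.49042
  frog: TP=69, FP=8+4+3+4+21=40, FN=8+19+12+13+13=65 → 138/243 = 0.56790
Highest is class 'dog' with F1 score = 0.6852.

0.6852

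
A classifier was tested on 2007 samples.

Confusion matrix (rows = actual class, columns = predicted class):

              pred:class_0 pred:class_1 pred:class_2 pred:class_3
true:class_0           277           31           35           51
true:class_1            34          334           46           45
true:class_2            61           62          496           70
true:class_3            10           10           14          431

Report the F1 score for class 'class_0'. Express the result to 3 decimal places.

0.714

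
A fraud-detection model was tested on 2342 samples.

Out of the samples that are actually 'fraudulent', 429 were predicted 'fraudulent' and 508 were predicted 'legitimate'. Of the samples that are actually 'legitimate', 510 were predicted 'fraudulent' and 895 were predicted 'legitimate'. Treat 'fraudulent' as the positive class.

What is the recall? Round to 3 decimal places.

Recall = TP/(TP+FN) = 429/(429+508) = 429/937 = 0.458

0.458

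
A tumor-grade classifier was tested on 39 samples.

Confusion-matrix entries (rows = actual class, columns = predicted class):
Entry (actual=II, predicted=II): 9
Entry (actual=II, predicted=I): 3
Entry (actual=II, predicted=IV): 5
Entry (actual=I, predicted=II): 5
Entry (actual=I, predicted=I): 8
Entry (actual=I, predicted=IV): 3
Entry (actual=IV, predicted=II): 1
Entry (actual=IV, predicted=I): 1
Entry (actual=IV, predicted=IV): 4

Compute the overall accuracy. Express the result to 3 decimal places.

0.538

Accuracy = trace / total = (9+8+4=21) / 39 = 21/39 = 0.538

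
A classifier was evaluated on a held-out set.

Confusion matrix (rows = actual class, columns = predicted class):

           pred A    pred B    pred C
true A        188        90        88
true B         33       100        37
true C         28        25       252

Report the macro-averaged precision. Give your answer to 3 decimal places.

0.630

Per-class precision (TP/(TP+FP)):
  A: TP=188, FP=33+28=61 → 188/249 = 0.7550
  B: TP=100, FP=90+25=115 → 100/215 = 0.4651
  C: TP=252, FP=88+37=125 → 252/377 = 0.6684
Macro-precision = mean = (0.7550 + 0.4651 + 0.6684) / 3 = 0.630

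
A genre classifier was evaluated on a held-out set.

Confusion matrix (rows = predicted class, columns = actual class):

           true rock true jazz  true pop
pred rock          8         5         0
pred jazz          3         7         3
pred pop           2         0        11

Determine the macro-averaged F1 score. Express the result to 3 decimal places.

0.663

Per-class F1 score (2·TP/(2·TP+FP+FN)):
  rock: TP=8, FP=5+0=5, FN=3+2=5 → 16/26 = 0.6154
  jazz: TP=7, FP=3+3=6, FN=5+0=5 → 14/25 = 0.5600
  pop: TP=11, FP=2+0=2, FN=0+3=3 → 22/27 = 0.8148
Macro-F1 score = mean = (0.6154 + 0.5600 + 0.8148) / 3 = 0.663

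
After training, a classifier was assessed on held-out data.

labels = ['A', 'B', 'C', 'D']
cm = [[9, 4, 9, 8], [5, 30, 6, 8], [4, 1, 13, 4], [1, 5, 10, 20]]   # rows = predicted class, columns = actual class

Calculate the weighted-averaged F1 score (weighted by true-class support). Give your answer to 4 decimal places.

0.5216

Per-class F1 score (2·TP/(2·TP+FP+FN)):
  A: TP=9, FP=4+9+8=21, FN=5+4+1=10 → 18/49 = 0.36735
  B: TP=30, FP=5+6+8=19, FN=4+1+5=10 → 60/89 = 0.67416
  C: TP=13, FP=4+1+4=9, FN=9+6+10=25 → 26/60 = 0.43333
  D: TP=20, FP=1+5+10=16, FN=8+8+4=20 → 40/76 = 0.52632
Weighted-F1 score = Σ (supportᵢ/N)·F1 scoreᵢ with N=137: (19/137)·0.36735 + (40/137)·0.67416 + (38/137)·0.43333 + (40/137)·0.52632 = 0.5216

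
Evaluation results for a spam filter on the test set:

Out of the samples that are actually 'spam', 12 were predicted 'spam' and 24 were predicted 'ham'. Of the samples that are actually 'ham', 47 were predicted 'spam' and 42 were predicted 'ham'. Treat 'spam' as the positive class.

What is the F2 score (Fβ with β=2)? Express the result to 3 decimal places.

Fβ = (1+β²)·TP / ((1+β²)·TP + β²·FN + FP), with β²=4
= 5·12 / (5·12 + 4·24 + 47) = 0.296

0.296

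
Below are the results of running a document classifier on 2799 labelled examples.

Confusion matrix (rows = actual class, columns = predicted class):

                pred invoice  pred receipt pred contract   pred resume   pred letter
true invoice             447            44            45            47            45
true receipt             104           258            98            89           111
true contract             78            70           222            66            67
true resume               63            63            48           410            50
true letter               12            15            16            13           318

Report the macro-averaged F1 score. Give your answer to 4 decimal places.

Per-class F1 score (2·TP/(2·TP+FP+FN)):
  invoice: TP=447, FP=104+78+63+12=257, FN=44+45+47+45=181 → 894/1332 = 0.67117
  receipt: TP=258, FP=44+70+63+15=192, FN=104+98+89+111=402 → 516/1110 = 0.46486
  contract: TP=222, FP=45+98+48+16=207, FN=78+70+66+67=281 → 444/932 = 0.47639
  resume: TP=410, FP=47+89+66+13=215, FN=63+63+48+50=224 → 820/1259 = 0.65131
  letter: TP=318, FP=45+111+67+50=273, FN=12+15+16+13=56 → 636/965 = 0.65907
Macro-F1 score = mean = (0.67117 + 0.46486 + 0.47639 + 0.65131 + 0.65907) / 5 = 0.5846

0.5846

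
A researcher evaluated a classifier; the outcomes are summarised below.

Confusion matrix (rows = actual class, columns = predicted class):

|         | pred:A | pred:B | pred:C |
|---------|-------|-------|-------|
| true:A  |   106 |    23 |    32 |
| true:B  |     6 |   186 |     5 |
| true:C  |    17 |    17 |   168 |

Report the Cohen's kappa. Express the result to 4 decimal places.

0.7293

Observed agreement pₒ = trace/N = 460/560 = 0.82143
Expected agreement pₑ = Σ (rowᵢ·colᵢ)/N² = (161·129 + 197·226 + 202·205)/560² = 0.34025
κ = (pₒ − pₑ)/(1 − pₑ) = (0.82143 − 0.34025)/(1 − 0.34025) = 0.7293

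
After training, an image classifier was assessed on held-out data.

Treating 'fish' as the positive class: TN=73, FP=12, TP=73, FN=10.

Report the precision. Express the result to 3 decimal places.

Precision = TP/(TP+FP) = 73/(73+12) = 73/85 = 0.859

0.859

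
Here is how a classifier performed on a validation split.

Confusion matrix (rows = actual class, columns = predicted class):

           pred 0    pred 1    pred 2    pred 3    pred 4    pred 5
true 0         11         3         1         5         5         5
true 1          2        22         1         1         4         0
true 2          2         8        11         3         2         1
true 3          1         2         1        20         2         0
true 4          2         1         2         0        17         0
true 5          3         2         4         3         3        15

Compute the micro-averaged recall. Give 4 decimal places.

Micro-averaging pools counts across classes: ΣTP=96, ΣFP=69, ΣFN=69.
Micro-recall = TP/(TP+FN) on pooled counts = 0.5818 (equals overall accuracy in single-label multiclass).

0.5818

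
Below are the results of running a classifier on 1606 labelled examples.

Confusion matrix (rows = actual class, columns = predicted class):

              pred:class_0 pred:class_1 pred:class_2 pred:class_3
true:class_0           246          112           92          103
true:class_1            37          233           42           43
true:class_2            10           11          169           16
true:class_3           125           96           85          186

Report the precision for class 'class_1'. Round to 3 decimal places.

One-vs-rest for 'class_1': TP = diagonal; FP = other classes predicted 'class_1'; FN = 'class_1' predicted as other.
precision = TP/(TP+FP).
class_1: TP=233, FP=112+11+96=219 → 233/452 = 0.5155

0.515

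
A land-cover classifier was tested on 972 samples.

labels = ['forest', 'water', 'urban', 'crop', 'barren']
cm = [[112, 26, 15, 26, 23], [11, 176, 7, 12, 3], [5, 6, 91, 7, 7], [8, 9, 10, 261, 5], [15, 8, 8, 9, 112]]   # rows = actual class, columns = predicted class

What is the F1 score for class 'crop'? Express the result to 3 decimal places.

0.859

Treat 'crop' as positive and all other classes as negative.
F1 score = 2·TP/(2·TP+FP+FN).
crop: TP=261, FP=26+12+7+9=54, FN=8+9+10+5=32 → 522/608 = 0.8586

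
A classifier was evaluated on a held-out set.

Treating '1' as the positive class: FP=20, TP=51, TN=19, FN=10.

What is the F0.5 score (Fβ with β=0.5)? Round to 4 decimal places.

0.7391

Fβ = (1+β²)·TP / ((1+β²)·TP + β²·FN + FP), with β²=1/4
= 1.25·51 / (1.25·51 + 0.25·10 + 20) = 0.7391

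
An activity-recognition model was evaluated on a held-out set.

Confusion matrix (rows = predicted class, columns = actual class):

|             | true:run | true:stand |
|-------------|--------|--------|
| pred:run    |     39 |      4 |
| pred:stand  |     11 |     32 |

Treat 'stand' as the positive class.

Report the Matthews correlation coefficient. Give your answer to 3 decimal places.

MCC = (TP·TN − FP·FN) / √((TP+FP)(TP+FN)(TN+FP)(TN+FN))
Numerator = 32·39 − 11·4 = 1204
Denominator = √(43·36·50·43) = √3328200 = 1824.3355
MCC = 1204 / 1824.3355 = 0.660

0.660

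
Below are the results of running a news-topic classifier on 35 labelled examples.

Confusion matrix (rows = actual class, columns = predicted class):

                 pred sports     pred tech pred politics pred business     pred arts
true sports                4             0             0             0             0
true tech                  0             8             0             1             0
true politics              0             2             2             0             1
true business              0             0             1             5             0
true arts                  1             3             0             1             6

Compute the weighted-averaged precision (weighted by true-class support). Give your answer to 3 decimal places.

0.737

Per-class precision (TP/(TP+FP)):
  sports: TP=4, FP=0+0+0+1=1 → 4/5 = 0.8000
  tech: TP=8, FP=0+2+0+3=5 → 8/13 = 0.6154
  politics: TP=2, FP=0+0+1+0=1 → 2/3 = 0.6667
  business: TP=5, FP=0+1+0+1=2 → 5/7 = 0.7143
  arts: TP=6, FP=0+0+1+0=1 → 6/7 = 0.8571
Weighted-precision = Σ (supportᵢ/N)·precisionᵢ with N=35: (4/35)·0.8000 + (9/35)·0.6154 + (5/35)·0.6667 + (6/35)·0.7143 + (11/35)·0.8571 = 0.737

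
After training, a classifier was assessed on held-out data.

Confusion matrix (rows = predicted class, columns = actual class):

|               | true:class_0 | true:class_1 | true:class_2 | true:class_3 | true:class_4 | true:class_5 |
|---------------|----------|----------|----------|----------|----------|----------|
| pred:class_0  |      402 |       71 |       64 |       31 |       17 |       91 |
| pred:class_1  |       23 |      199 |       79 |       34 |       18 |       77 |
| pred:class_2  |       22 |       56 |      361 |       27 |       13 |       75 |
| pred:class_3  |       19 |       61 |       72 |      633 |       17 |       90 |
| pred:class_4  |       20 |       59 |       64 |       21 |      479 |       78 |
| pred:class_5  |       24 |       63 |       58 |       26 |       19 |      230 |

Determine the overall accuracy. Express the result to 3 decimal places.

0.624

Accuracy = trace / total = (402+199+361+633+479+230=2304) / 3693 = 2304/3693 = 0.624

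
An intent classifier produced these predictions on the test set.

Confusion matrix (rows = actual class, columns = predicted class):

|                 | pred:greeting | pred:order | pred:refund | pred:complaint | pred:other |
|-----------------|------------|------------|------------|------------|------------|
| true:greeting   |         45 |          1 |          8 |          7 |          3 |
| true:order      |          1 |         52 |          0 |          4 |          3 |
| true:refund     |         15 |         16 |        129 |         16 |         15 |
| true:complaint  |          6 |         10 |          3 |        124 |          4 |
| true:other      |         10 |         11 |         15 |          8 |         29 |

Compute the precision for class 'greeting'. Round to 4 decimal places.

0.5844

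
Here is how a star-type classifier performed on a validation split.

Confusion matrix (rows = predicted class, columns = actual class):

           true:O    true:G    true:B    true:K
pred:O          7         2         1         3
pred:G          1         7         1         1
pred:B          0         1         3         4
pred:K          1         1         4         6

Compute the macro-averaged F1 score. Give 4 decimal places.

0.5294

Per-class F1 score (2·TP/(2·TP+FP+FN)):
  O: TP=7, FP=2+1+3=6, FN=1+0+1=2 → 14/22 = 0.63636
  G: TP=7, FP=1+1+1=3, FN=2+1+1=4 → 14/21 = 0.66667
  B: TP=3, FP=0+1+4=5, FN=1+1+4=6 → 6/17 = 0.35294
  K: TP=6, FP=1+1+4=6, FN=3+1+4=8 → 12/26 = 0.46154
Macro-F1 score = mean = (0.63636 + 0.66667 + 0.35294 + 0.46154) / 4 = 0.5294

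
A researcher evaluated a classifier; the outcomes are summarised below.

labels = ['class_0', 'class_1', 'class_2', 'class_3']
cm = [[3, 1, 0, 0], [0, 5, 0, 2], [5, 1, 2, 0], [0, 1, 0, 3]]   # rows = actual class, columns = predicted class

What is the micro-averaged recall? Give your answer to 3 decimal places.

0.565

Micro-averaging pools counts across classes: ΣTP=13, ΣFP=10, ΣFN=10.
Micro-recall = TP/(TP+FN) on pooled counts = 0.565 (equals overall accuracy in single-label multiclass).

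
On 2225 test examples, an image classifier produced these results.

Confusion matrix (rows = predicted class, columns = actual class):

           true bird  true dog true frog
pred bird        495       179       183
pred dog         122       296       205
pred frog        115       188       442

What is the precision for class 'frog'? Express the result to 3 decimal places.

0.593

Take TP from the diagonal, FP from the rest of the 'frog' prediction marginal, FN from the rest of the 'frog' actual marginal.
precision = TP/(TP+FP).
frog: TP=442, FP=115+188=303 → 442/745 = 0.5933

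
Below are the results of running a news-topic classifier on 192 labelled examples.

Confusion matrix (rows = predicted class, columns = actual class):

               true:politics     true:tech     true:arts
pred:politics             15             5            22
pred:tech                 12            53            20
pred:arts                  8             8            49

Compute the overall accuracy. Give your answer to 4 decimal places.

Accuracy = trace / total = (15+53+49=117) / 192 = 117/192 = 0.6094

0.6094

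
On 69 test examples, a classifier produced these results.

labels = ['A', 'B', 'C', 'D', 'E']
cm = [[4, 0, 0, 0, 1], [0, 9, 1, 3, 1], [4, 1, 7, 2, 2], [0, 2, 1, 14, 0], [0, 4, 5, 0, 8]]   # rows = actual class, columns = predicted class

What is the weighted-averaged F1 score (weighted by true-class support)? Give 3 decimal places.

Per-class F1 score (2·TP/(2·TP+FP+FN)):
  A: TP=4, FP=0+4+0+0=4, FN=0+0+0+1=1 → 8/13 = 0.6154
  B: TP=9, FP=0+1+2+4=7, FN=0+1+3+1=5 → 18/30 = 0.6000
  C: TP=7, FP=0+1+1+5=7, FN=4+1+2+2=9 → 14/30 = 0.4667
  D: TP=14, FP=0+3+2+0=5, FN=0+2+1+0=3 → 28/36 = 0.7778
  E: TP=8, FP=1+1+2+0=4, FN=0+4+5+0=9 → 16/29 = 0.5517
Weighted-F1 score = Σ (supportᵢ/N)·F1 scoreᵢ with N=69: (5/69)·0.6154 + (14/69)·0.6000 + (16/69)·0.4667 + (17/69)·0.7778 + (17/69)·0.5517 = 0.602

0.602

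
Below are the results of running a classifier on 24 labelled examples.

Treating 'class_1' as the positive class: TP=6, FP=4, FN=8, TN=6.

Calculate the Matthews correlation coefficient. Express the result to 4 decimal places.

0.0286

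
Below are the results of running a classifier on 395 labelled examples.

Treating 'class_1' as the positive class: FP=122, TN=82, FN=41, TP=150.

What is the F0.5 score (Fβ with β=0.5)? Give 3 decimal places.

0.586

Fβ = (1+β²)·TP / ((1+β²)·TP + β²·FN + FP), with β²=1/4
= 1.25·150 / (1.25·150 + 0.25·41 + 122) = 0.586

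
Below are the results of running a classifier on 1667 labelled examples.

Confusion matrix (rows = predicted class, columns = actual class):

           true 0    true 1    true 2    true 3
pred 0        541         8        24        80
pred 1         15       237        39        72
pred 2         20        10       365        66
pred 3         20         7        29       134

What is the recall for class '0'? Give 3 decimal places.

0.908

recall = TP/(TP+FN).
0: TP=541, FN=15+20+20=55 → 541/596 = 0.9077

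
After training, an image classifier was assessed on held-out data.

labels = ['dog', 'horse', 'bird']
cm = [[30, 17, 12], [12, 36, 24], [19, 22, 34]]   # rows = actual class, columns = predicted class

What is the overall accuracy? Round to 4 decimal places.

Accuracy = trace / total = (30+36+34=100) / 206 = 100/206 = 0.4854

0.4854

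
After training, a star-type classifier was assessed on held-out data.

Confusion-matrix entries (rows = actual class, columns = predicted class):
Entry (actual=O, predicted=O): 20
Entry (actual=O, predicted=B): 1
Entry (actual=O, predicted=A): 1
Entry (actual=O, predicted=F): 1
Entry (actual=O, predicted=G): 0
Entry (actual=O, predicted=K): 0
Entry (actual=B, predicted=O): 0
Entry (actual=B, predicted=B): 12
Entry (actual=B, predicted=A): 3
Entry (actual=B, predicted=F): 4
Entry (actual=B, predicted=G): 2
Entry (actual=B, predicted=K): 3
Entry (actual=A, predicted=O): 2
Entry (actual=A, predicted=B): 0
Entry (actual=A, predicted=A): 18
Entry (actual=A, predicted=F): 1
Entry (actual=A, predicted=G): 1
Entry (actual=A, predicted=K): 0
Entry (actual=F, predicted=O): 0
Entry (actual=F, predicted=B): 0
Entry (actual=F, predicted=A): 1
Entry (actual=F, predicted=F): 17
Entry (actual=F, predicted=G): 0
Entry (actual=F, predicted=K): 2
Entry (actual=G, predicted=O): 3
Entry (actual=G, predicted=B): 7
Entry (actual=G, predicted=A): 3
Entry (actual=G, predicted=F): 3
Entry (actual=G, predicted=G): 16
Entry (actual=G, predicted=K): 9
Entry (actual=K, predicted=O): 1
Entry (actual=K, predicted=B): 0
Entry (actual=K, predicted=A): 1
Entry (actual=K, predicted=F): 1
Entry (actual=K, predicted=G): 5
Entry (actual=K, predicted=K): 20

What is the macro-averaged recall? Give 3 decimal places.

0.690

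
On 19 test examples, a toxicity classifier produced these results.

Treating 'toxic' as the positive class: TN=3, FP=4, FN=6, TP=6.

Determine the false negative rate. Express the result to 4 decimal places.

FNR = FN/(FN+TP) = 6/(6+6) = 0.5000

0.5000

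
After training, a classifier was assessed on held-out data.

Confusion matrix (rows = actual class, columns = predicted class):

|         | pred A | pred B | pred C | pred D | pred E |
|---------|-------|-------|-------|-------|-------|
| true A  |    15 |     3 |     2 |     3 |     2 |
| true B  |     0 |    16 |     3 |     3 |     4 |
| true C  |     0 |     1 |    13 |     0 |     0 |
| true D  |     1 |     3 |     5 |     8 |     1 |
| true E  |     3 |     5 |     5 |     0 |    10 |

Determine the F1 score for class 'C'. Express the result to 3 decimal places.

0.619

Take TP from the diagonal, FP from the rest of the 'C' prediction marginal, FN from the rest of the 'C' actual marginal.
F1 score = 2·TP/(2·TP+FP+FN).
C: TP=13, FP=2+3+5+5=15, FN=0+1+0+0=1 → 26/42 = 0.6190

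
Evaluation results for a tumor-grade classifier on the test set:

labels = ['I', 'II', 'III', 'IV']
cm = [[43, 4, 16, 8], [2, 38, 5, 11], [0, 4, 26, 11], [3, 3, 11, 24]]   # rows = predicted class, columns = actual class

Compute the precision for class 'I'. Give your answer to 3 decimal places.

0.606

Treat 'I' as positive and all other classes as negative.
precision = TP/(TP+FP).
I: TP=43, FP=4+16+8=28 → 43/71 = 0.6056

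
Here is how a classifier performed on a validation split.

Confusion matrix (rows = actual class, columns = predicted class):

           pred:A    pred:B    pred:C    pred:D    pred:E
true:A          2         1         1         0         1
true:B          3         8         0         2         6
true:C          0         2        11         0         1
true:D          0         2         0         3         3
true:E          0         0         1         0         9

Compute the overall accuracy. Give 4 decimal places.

0.5893

Accuracy = trace / total = (2+8+11+3+9=33) / 56 = 33/56 = 0.5893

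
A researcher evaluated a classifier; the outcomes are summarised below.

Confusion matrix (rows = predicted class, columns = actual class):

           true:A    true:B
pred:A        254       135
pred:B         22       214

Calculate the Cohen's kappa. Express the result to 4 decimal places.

Observed agreement pₒ = trace/N = 468/625 = 0.74880
Expected agreement pₑ = Σ (rowᵢ·colᵢ)/N² = (276·389 + 349·236)/625² = 0.48570
κ = (pₒ − pₑ)/(1 − pₑ) = (0.74880 − 0.48570)/(1 − 0.48570) = 0.5116

0.5116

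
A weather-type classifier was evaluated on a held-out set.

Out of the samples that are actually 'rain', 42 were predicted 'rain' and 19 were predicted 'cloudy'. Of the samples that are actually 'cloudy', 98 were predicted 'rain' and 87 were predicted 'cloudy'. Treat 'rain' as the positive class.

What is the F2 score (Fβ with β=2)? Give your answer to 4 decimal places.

0.5469

Fβ = (1+β²)·TP / ((1+β²)·TP + β²·FN + FP), with β²=4
= 5·42 / (5·42 + 4·19 + 98) = 0.5469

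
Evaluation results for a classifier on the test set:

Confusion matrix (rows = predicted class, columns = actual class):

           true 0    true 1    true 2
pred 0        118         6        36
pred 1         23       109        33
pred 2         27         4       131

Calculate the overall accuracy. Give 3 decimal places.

0.735

Accuracy = trace / total = (118+109+131=358) / 487 = 358/487 = 0.735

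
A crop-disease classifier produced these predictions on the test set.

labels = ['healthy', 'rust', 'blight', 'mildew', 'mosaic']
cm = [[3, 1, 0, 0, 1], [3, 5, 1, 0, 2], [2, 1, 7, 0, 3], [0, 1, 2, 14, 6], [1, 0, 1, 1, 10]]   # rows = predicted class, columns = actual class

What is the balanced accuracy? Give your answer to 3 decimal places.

0.597

Balanced accuracy = mean of per-class recall.
  healthy: recall = 3/9 = 0.3333
  rust: recall = 5/8 = 0.6250
  blight: recall = 7/11 = 0.6364
  mildew: recall = 14/15 = 0.9333
  mosaic: recall = 10/22 = 0.4545
Mean = (0.3333 + 0.6250 + 0.6364 + 0.9333 + 0.4545) / 5 = 0.597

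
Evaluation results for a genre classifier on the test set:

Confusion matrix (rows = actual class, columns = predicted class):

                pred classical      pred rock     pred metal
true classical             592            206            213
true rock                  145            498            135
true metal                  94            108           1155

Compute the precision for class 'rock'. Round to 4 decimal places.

0.6133

Take TP from the diagonal, FP from the rest of the 'rock' prediction marginal, FN from the rest of the 'rock' actual marginal.
precision = TP/(TP+FP).
rock: TP=498, FP=206+108=314 → 498/812 = 0.61330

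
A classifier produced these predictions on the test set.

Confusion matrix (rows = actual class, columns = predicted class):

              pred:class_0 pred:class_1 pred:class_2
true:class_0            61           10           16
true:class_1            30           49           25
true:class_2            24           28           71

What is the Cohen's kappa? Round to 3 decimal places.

0.365

Observed agreement pₒ = trace/N = 181/314 = 0.5764
Expected agreement pₑ = Σ (rowᵢ·colᵢ)/N² = (87·115 + 104·87 + 123·112)/314² = 0.3330
κ = (pₒ − pₑ)/(1 − pₑ) = (0.5764 − 0.3330)/(1 − 0.3330) = 0.365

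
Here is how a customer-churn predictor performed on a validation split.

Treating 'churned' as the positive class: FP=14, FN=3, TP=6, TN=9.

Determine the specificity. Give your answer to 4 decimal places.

0.3913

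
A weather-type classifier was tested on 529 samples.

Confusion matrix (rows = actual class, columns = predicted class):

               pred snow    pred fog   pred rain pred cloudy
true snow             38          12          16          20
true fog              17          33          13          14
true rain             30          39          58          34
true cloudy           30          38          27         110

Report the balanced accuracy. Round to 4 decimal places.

0.4418

Balanced accuracy = mean of per-class recall.
  snow: recall = 38/86 = 0.44186
  fog: recall = 33/77 = 0.42857
  rain: recall = 58/161 = 0.36025
  cloudy: recall = 110/205 = 0.53659
Mean = (0.44186 + 0.42857 + 0.36025 + 0.53659) / 4 = 0.4418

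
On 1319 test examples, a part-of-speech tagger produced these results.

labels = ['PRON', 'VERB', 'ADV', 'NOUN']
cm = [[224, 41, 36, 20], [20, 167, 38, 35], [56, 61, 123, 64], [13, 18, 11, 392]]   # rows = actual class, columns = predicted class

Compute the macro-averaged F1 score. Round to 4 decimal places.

0.6568

Per-class F1 score (2·TP/(2·TP+FP+FN)):
  PRON: TP=224, FP=20+56+13=89, FN=41+36+20=97 → 448/634 = 0.70662
  VERB: TP=167, FP=41+61+18=120, FN=20+38+35=93 → 334/547 = 0.61060
  ADV: TP=123, FP=36+38+11=85, FN=56+61+64=181 → 246/512 = 0.48047
  NOUN: TP=392, FP=20+35+64=119, FN=13+18+11=42 → 784/945 = 0.82963
Macro-F1 score = mean = (0.70662 + 0.61060 + 0.48047 + 0.82963) / 4 = 0.6568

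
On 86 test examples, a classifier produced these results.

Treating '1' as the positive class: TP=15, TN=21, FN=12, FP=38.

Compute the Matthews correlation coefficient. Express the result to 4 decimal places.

-0.0845

MCC = (TP·TN − FP·FN) / √((TP+FP)(TP+FN)(TN+FP)(TN+FN))
Numerator = 15·21 − 38·12 = -141
Denominator = √(53·27·59·33) = √2786157 = 1669.1785
MCC = -141 / 1669.1785 = -0.0845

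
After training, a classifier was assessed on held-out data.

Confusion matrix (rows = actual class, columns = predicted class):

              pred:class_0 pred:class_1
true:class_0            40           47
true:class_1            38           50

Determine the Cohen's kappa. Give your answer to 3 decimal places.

0.028

Observed agreement pₒ = trace/N = 90/175 = 0.5143
Expected agreement pₑ = Σ (rowᵢ·colᵢ)/N² = (87·78 + 88·97)/175² = 0.5003
κ = (pₒ − pₑ)/(1 − pₑ) = (0.5143 − 0.5003)/(1 − 0.5003) = 0.028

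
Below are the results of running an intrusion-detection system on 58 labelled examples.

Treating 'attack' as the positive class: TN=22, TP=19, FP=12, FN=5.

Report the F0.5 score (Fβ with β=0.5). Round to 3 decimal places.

0.642

Fβ = (1+β²)·TP / ((1+β²)·TP + β²·FN + FP), with β²=1/4
= 1.25·19 / (1.25·19 + 0.25·5 + 12) = 0.642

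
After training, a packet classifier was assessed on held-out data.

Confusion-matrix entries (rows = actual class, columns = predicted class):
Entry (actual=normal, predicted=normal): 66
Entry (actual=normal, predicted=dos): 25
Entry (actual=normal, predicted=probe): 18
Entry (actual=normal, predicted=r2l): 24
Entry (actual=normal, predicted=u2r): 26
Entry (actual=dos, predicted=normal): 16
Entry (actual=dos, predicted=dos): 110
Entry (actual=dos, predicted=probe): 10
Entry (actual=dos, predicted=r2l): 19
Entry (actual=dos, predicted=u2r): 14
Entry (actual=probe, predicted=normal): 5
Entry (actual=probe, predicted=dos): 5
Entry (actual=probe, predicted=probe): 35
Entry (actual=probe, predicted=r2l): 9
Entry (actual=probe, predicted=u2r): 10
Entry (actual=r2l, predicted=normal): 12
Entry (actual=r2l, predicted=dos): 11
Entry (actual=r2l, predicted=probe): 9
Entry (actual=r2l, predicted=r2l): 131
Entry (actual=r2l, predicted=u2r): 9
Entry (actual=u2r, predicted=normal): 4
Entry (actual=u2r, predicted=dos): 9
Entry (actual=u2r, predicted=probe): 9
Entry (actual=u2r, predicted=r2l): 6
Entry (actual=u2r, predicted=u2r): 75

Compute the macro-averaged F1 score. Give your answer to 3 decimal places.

Per-class F1 score (2·TP/(2·TP+FP+FN)):
  normal: TP=66, FP=16+5+12+4=37, FN=25+18+24+26=93 → 132/262 = 0.5038
  dos: TP=110, FP=25+5+11+9=50, FN=16+10+19+14=59 → 220/329 = 0.6687
  probe: TP=35, FP=18+10+9+9=46, FN=5+5+9+10=29 → 70/145 = 0.4828
  r2l: TP=131, FP=24+19+9+6=58, FN=12+11+9+9=41 → 262/361 = 0.7258
  u2r: TP=75, FP=26+14+10+9=59, FN=4+9+9+6=28 → 150/237 = 0.6329
Macro-F1 score = mean = (0.5038 + 0.6687 + 0.4828 + 0.7258 + 0.6329) / 5 = 0.603

0.603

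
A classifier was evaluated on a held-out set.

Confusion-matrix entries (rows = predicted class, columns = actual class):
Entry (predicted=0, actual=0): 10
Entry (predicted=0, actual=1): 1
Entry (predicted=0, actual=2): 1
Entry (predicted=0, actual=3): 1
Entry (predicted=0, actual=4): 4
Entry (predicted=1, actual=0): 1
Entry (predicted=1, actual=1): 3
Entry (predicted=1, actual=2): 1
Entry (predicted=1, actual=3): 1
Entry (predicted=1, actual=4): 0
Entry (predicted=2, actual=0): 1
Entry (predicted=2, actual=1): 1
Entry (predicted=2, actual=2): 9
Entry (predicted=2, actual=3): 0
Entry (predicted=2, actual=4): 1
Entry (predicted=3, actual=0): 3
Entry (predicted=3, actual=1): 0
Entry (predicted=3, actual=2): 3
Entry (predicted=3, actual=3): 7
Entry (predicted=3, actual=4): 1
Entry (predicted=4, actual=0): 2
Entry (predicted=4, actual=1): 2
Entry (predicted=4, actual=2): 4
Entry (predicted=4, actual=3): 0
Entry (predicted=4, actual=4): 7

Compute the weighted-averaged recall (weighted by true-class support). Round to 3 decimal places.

Per-class recall (TP/(TP+FN)):
  0: TP=10, FN=1+1+3+2=7 → 10/17 = 0.5882
  1: TP=3, FN=1+1+0+2=4 → 3/7 = 0.4286
  2: TP=9, FN=1+1+3+4=9 → 9/18 = 0.5000
  3: TP=7, FN=1+1+0+0=2 → 7/9 = 0.7778
  4: TP=7, FN=4+0+1+1=6 → 7/13 = 0.5385
Weighted-recall = Σ (supportᵢ/N)·recallᵢ with N=64: (17/64)·0.5882 + (7/64)·0.4286 + (18/64)·0.5000 + (9/64)·0.7778 + (13/64)·0.5385 = 0.563

0.563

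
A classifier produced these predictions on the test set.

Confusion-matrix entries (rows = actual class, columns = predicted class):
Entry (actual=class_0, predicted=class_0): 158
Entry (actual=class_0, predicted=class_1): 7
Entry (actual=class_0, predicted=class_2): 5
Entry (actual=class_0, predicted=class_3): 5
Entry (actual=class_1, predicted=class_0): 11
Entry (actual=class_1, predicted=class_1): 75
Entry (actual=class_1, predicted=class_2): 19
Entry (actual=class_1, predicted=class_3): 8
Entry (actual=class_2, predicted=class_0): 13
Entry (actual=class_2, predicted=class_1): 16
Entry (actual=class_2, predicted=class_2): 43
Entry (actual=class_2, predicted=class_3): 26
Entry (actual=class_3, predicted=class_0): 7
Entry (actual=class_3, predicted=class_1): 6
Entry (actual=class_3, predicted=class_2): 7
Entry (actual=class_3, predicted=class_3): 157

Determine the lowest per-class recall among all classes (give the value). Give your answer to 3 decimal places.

Per-class recall (TP/(TP+FN)):
  class_0: TP=158, FN=7+5+5=17 → 158/175 = 0.9029
  class_1: TP=75, FN=11+19+8=38 → 75/113 = 0.6637
  class_2: TP=43, FN=13+16+26=55 → 43/98 = 0.4388
  class_3: TP=157, FN=7+6+7=20 → 157/177 = 0.8870
Lowest is class 'class_2' with recall = 0.439.

0.439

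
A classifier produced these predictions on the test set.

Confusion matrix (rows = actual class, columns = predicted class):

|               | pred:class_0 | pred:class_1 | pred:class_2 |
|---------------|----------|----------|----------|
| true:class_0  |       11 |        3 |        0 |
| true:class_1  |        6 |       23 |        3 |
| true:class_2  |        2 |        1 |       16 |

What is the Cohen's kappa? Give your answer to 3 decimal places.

Observed agreement pₒ = trace/N = 50/65 = 0.7692
Expected agreement pₑ = Σ (rowᵢ·colᵢ)/N² = (14·19 + 32·27 + 19·19)/65² = 0.3529
κ = (pₒ − pₑ)/(1 − pₑ) = (0.7692 − 0.3529)/(1 − 0.3529) = 0.643

0.643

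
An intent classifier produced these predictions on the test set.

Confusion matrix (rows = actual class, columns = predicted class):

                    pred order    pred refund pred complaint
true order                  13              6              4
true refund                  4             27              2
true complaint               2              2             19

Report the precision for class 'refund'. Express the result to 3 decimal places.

0.771

precision = TP/(TP+FP).
refund: TP=27, FP=6+2=8 → 27/35 = 0.7714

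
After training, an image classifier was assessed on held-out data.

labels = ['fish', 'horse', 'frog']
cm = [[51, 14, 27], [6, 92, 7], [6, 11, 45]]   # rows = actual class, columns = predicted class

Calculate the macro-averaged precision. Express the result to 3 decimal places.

0.722

Per-class precision (TP/(TP+FP)):
  fish: TP=51, FP=6+6=12 → 51/63 = 0.8095
  horse: TP=92, FP=14+11=25 → 92/117 = 0.7863
  frog: TP=45, FP=27+7=34 → 45/79 = 0.5696
Macro-precision = mean = (0.8095 + 0.7863 + 0.5696) / 3 = 0.722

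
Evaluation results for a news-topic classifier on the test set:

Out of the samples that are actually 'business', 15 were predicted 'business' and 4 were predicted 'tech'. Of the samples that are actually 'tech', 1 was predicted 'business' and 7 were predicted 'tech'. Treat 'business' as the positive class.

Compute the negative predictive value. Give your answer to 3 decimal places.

NPV = TN/(TN+FN) = 7/(7+4) = 0.636

0.636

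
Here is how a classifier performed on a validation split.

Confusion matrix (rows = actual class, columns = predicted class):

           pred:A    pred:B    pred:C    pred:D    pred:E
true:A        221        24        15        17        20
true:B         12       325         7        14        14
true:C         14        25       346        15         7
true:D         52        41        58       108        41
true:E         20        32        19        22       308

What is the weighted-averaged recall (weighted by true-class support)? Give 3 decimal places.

0.736

Per-class recall (TP/(TP+FN)):
  A: TP=221, FN=24+15+17+20=76 → 221/297 = 0.7441
  B: TP=325, FN=12+7+14+14=47 → 325/372 = 0.8737
  C: TP=346, FN=14+25+15+7=61 → 346/407 = 0.8501
  D: TP=108, FN=52+41+58+41=192 → 108/300 = 0.3600
  E: TP=308, FN=20+32+19+22=93 → 308/401 = 0.7681
Weighted-recall = Σ (supportᵢ/N)·recallᵢ with N=1777: (297/1777)·0.7441 + (372/1777)·0.8737 + (407/1777)·0.8501 + (300/1777)·0.3600 + (401/1777)·0.7681 = 0.736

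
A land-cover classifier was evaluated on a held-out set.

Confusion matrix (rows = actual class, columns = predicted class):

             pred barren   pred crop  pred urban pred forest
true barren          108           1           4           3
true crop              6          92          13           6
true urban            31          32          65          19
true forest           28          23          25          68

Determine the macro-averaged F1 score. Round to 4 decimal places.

0.6301

Per-class F1 score (2·TP/(2·TP+FP+FN)):
  barren: TP=108, FP=6+31+28=65, FN=1+4+3=8 → 216/289 = 0.74740
  crop: TP=92, FP=1+32+23=56, FN=6+13+6=25 → 184/265 = 0.69434
  urban: TP=65, FP=4+13+25=42, FN=31+32+19=82 → 130/254 = 0.51181
  forest: TP=68, FP=3+6+19=28, FN=28+23+25=76 → 136/240 = 0.56667
Macro-F1 score = mean = (0.74740 + 0.69434 + 0.51181 + 0.56667) / 4 = 0.6301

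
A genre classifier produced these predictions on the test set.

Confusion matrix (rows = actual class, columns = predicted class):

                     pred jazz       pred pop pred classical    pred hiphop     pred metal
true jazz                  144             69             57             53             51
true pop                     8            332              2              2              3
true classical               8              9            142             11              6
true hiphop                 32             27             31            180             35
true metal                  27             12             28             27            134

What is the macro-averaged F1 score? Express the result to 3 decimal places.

Per-class F1 score (2·TP/(2·TP+FP+FN)):
  jazz: TP=144, FP=8+8+32+27=75, FN=69+57+53+51=230 → 288/593 = 0.4857
  pop: TP=332, FP=69+9+27+12=117, FN=8+2+2+3=15 → 664/796 = 0.8342
  classical: TP=142, FP=57+2+31+28=118, FN=8+9+11+6=34 → 284/436 = 0.6514
  hiphop: TP=180, FP=53+2+11+27=93, FN=32+27+31+35=125 → 360/578 = 0.6228
  metal: TP=134, FP=51+3+6+35=95, FN=27+12+28+27=94 → 268/457 = 0.5864
Macro-F1 score = mean = (0.4857 + 0.8342 + 0.6514 + 0.6228 + 0.5864) / 5 = 0.636

0.636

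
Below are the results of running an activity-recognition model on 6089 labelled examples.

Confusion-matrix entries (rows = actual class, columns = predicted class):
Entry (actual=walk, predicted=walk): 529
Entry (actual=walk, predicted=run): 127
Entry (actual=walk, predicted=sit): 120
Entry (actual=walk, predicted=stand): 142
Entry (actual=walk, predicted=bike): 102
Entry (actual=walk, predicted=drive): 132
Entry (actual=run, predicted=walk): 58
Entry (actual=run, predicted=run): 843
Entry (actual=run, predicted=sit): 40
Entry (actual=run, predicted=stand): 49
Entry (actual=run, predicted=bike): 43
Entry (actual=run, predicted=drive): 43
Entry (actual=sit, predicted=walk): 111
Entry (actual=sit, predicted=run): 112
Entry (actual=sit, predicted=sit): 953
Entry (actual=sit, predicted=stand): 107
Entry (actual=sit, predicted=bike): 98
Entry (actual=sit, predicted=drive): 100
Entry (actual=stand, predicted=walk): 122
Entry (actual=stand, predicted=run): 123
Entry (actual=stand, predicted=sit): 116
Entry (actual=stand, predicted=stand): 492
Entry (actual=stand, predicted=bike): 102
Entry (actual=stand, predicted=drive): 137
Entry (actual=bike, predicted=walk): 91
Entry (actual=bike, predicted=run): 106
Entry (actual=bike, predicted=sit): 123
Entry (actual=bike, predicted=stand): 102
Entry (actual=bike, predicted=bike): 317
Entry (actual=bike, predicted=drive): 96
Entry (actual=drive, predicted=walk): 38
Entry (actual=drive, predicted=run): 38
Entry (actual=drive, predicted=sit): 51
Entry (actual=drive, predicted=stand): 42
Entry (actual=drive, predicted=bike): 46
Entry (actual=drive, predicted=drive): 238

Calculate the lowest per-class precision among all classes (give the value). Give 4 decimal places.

Per-class precision (TP/(TP+FP)):
  walk: TP=529, FP=58+111+122+91+38=420 → 529/949 = 0.55743
  run: TP=843, FP=127+112+123+106+38=506 → 843/1349 = 0.62491
  sit: TP=953, FP=120+40+116+123+51=450 → 953/1403 = 0.67926
  stand: TP=492, FP=142+49+107+102+42=442 → 492/934 = 0.52677
  bike: TP=317, FP=102+43+98+102+46=391 → 317/708 = 0.44774
  drive: TP=238, FP=132+43+100+137+96=508 → 238/746 = 0.31903
Lowest is class 'drive' with precision = 0.3190.

0.3190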